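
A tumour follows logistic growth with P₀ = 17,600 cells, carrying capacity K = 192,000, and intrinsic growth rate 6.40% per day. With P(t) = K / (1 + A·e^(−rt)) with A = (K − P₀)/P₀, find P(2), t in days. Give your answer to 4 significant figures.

≈ 19,760 cells

A = (192000 − 17600)/17600 = 9.90909
P(2) = 192000 / (1 + 9.90909·e^(−0.064·2)) = 192000 / (1 + 9.90909·0.879853)
= 192000 / 9.71855 ≈ 19756.04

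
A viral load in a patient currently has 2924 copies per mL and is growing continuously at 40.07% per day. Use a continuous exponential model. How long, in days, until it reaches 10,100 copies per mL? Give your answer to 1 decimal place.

10100 = 2924 · e^(0.4007·t)
t = ln(10100/2924) / 0.4007 = ln(3.45417) / 0.4007 = 1.23958 / 0.4007

t ≈ 3.1 days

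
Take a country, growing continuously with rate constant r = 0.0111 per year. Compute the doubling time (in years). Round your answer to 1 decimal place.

doubling time ≈ 62.4 years

doubling time = ln(2) / |r| = 0.69315 / 0.0111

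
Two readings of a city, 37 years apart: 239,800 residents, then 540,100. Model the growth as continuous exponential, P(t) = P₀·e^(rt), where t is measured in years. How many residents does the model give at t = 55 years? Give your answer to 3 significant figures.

r = ln(540100/239800) / 37 ≈ 0.021945 per year
P(55) = 239800 · e^(0.021945·55) = 239800 · 3.34328 ≈ 801717.7

≈ 802,000 residents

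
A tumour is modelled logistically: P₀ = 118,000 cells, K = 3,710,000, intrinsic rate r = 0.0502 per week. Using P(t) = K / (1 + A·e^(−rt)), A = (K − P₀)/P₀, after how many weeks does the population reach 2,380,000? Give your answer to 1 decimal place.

t ≈ 79.6 weeks

A = (3710000 − 118000)/118000 = 30.44068
2380000 = 3710000/(1 + 30.44068·e^(−0.0502t)) → 1 + 30.44068·e^(−0.0502t) = 1.55882
e^(−0.0502t) = 0.018358 → t = ln(54.47279)/0.0502 = 3.9977/0.0502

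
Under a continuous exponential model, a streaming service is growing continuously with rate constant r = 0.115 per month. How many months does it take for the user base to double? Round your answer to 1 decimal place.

doubling time = ln(2) / |r| = 0.69315 / 0.115

doubling time ≈ 6.0 months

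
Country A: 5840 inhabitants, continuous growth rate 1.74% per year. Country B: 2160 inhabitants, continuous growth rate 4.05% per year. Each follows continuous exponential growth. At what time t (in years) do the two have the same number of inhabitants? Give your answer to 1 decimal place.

t ≈ 43.1 years

5840·e^(0.0174t) = 2160·e^(0.0405t)
5840/2160 = e^((0.0405 − 0.0174)t) → ln(2.7037) = 0.0231·t
t = 0.99462 / 0.0231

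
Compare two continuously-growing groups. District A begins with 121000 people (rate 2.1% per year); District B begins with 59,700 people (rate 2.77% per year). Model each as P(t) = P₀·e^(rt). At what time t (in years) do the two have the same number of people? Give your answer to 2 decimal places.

t ≈ 105.44 years

121000·e^(0.021t) = 59700·e^(0.0277t)
121000/59700 = e^((0.0277 − 0.021)t) → ln(2.0268) = 0.0067·t
t = 0.70646 / 0.0067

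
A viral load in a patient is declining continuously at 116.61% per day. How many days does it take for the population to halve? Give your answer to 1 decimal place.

half-life = ln(2) / |r| = 0.69315 / 1.1661

half-life ≈ 0.6 days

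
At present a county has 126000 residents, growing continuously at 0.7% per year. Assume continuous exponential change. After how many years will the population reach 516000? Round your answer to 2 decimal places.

516000 = 126000 · e^(0.007·t)
t = ln(516000/126000) / 0.007 = ln(4.09524) / 0.007 = 1.40982 / 0.007

t ≈ 201.40 years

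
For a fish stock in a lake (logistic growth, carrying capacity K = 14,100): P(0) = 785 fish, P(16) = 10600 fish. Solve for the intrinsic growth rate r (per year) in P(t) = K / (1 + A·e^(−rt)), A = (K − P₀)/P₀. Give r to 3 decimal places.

A = (14100 − 785)/785 = 16.96178
10600 = 14100/(1 + 16.96178·e^(−r·16)) → e^(−16r) = (1.33019 − 1)/16.96178 = 0.019467
r = −ln(0.019467)/16 = 3.93905/16

r ≈ 0.246 per year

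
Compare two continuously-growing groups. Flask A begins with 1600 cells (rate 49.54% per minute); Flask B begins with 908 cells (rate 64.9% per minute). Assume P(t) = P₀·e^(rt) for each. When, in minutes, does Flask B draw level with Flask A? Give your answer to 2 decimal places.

1600·e^(0.4954t) = 908·e^(0.649t)
1600/908 = e^((0.649 − 0.4954)t) → ln(1.76211) = 0.1536·t
t = 0.56651 / 0.1536

t ≈ 3.69 minutes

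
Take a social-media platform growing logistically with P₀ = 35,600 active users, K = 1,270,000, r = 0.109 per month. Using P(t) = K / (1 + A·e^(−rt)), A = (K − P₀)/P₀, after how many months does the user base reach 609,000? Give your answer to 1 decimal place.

A = (1270000 − 35600)/35600 = 34.67416
609000 = 1270000/(1 + 34.67416·e^(−0.109t)) → 1 + 34.67416·e^(−0.109t) = 2.08539
e^(−0.109t) = 0.031302 → t = ln(31.94639)/0.109 = 3.46406/0.109

t ≈ 31.8 months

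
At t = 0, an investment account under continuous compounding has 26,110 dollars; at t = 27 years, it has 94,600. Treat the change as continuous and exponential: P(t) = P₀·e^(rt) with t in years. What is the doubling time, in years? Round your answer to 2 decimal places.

doubling time ≈ 14.54 years

r = ln(94600/26110) / 27 = ln(3.62313) / 27 ≈ 0.047679 per year
doubling time = ln 2 / |r| = 0.69315 / 0.047679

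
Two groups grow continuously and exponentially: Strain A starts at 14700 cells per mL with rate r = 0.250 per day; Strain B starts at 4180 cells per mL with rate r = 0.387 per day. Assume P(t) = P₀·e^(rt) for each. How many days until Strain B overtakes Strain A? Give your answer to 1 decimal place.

14700·e^(0.25t) = 4180·e^(0.387t)
14700/4180 = e^((0.387 − 0.25)t) → ln(3.51675) = 0.137·t
t = 1.25754 / 0.137

t ≈ 9.2 days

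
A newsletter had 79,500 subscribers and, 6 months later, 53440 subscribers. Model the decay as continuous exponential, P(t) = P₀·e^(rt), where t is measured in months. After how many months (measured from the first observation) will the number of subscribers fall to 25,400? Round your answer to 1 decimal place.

t ≈ 17.2 months

r = ln(53440/79500) / 6 ≈ -0.0662 per month
t = ln(25400/79500) / r = -1.14101 / -0.0662 ≈ 17.236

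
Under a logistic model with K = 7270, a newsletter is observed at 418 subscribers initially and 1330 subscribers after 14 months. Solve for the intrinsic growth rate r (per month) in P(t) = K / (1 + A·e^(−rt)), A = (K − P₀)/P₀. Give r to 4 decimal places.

r ≈ 0.0929 per month

A = (7270 − 418)/418 = 16.39234
1330 = 7270/(1 + 16.39234·e^(−r·14)) → e^(−14r) = (5.46617 − 1)/16.39234 = 0.272454
r = −ln(0.272454)/14 = 1.30028/14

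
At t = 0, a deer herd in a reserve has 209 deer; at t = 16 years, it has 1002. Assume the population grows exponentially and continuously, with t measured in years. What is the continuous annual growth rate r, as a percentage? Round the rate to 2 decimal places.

r ≈ 9.80% per year

1002 = 209 · e^(r·16)
e^(16r) = 1002/209 = 4.79426
r = ln(4.79426) / 16 = 1.56742 / 16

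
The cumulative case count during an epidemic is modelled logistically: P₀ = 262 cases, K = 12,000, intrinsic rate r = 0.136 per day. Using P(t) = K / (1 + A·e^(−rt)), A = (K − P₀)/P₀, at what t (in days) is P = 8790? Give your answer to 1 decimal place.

A = (12000 − 262)/262 = 44.80153
8790 = 12000/(1 + 44.80153·e^(−0.136t)) → 1 + 44.80153·e^(−0.136t) = 1.36519
e^(−0.136t) = 0.008151 → t = ln(122.68082)/0.136 = 4.80959/0.136

t ≈ 35.4 days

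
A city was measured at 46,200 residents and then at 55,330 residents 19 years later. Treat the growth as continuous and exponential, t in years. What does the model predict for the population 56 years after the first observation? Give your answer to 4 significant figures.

≈ 78,610 residents

r = ln(55330/46200) / 19 ≈ 0.009491 per year
P(56) = 46200 · e^(0.009491·56) = 46200 · 1.70151 ≈ 78609.68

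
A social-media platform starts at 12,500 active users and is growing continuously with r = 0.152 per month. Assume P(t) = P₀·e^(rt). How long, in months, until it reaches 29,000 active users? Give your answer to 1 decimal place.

29000 = 12500 · e^(0.152·t)
t = ln(29000/12500) / 0.152 = ln(2.32) / 0.152 = 0.84157 / 0.152

t ≈ 5.5 months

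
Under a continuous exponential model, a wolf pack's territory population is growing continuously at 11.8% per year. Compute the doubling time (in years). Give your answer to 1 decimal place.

doubling time ≈ 5.9 years

doubling time = ln(2) / |r| = 0.69315 / 0.118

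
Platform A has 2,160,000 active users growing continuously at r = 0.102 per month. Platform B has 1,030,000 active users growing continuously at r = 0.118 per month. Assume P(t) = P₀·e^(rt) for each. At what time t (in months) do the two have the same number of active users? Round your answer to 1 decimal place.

2160000·e^(0.102t) = 1030000·e^(0.118t)
2160000/1030000 = e^((0.118 − 0.102)t) → ln(2.09709) = 0.016·t
t = 0.74055 / 0.016

t ≈ 46.3 months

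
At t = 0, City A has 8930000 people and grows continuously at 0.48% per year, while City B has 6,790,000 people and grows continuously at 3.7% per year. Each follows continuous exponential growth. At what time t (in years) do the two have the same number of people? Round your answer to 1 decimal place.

8930000·e^(0.0048t) = 6790000·e^(0.037t)
8930000/6790000 = e^((0.037 − 0.0048)t) → ln(1.31517) = 0.0322·t
t = 0.27397 / 0.0322

t ≈ 8.5 years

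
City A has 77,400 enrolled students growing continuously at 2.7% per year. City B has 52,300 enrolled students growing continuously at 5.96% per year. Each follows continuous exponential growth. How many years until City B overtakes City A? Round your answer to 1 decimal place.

t ≈ 12.0 years

77400·e^(0.027t) = 52300·e^(0.0596t)
77400/52300 = e^((0.0596 − 0.027)t) → ln(1.47992) = 0.0326·t
t = 0.39199 / 0.0326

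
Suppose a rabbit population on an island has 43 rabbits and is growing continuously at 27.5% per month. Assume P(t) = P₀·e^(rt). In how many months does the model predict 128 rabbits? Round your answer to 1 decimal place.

128 = 43 · e^(0.275·t)
t = ln(128/43) / 0.275 = ln(2.97674) / 0.275 = 1.09083 / 0.275

t ≈ 4.0 months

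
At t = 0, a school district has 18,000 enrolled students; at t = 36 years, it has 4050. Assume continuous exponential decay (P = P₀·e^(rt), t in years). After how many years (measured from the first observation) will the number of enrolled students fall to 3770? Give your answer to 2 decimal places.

t ≈ 37.73 years

r = ln(4050/18000) / 36 ≈ -0.041435 per year
t = ln(3770/18000) / r = -1.5633 / -0.041435 ≈ 37.729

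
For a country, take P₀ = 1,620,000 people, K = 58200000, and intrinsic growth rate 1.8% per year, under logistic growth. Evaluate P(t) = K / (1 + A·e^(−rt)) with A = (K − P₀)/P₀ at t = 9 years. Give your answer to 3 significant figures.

A = (58200000 − 1620000)/1620000 = 34.92593
P(9) = 58200000 / (1 + 34.92593·e^(−0.018·9)) = 58200000 / (1 + 34.92593·0.850441)
= 58200000 / 30.70245 ≈ 1895614.41

≈ 1,900,000 people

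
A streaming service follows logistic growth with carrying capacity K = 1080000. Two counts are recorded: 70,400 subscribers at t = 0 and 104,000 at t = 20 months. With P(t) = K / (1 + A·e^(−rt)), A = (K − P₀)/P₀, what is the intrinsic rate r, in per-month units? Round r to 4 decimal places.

A = (1080000 − 70400)/70400 = 14.34091
104000 = 1080000/(1 + 14.34091·e^(−r·20)) → e^(−20r) = (10.38462 − 1)/14.34091 = 0.654395
r = −ln(0.654395)/20 = 0.42404/20

r ≈ 0.0212 per month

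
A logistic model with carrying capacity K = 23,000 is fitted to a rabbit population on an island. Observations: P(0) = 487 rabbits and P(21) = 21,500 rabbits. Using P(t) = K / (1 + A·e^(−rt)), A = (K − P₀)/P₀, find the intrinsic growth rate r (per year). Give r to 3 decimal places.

A = (23000 − 487)/487 = 46.22793
21500 = 23000/(1 + 46.22793·e^(−r·21)) → e^(−21r) = (1.06977 − 1)/46.22793 = 0.001509
r = −ln(0.001509)/21 = 6.49617/21

r ≈ 0.309 per year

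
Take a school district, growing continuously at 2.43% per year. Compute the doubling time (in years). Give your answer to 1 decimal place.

doubling time = ln(2) / |r| = 0.69315 / 0.0243

doubling time ≈ 28.5 years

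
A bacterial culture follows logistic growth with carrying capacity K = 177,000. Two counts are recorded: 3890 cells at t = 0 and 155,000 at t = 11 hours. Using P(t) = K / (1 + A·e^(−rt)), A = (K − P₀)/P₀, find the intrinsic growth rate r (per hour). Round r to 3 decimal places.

r ≈ 0.523 per hour

A = (177000 − 3890)/3890 = 44.50129
155000 = 177000/(1 + 44.50129·e^(−r·11)) → e^(−11r) = (1.14194 − 1)/44.50129 = 0.003189
r = −ln(0.003189)/11 = 5.7479/11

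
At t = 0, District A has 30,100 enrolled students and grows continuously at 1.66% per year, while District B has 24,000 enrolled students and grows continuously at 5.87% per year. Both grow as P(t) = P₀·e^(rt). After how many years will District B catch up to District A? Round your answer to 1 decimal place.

30100·e^(0.0166t) = 24000·e^(0.0587t)
30100/24000 = e^((0.0587 − 0.0166)t) → ln(1.25417) = 0.0421·t
t = 0.22647 / 0.0421

t ≈ 5.4 years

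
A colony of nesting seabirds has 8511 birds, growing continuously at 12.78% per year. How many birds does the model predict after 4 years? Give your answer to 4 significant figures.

P(4) = 8511 · e^(0.1278·4) = 8511 · e^(0.5112)
= 8511 · 1.66729 ≈ 14190.31

≈ 14,190 birds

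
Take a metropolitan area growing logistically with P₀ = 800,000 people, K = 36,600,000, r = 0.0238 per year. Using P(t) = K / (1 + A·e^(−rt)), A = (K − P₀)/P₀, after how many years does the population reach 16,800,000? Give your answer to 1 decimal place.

t ≈ 152.8 years

A = (36600000 − 800000)/800000 = 44.75
16800000 = 36600000/(1 + 44.75·e^(−0.0238t)) → 1 + 44.75·e^(−0.0238t) = 2.17857
e^(−0.0238t) = 0.026337 → t = ln(37.9697)/0.0238 = 3.63679/0.0238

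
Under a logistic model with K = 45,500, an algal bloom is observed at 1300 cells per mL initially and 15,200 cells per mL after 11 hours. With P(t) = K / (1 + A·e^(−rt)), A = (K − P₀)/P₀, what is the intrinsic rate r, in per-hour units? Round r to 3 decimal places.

r ≈ 0.258 per hour

A = (45500 − 1300)/1300 = 34
15200 = 45500/(1 + 34·e^(−r·11)) → e^(−11r) = (2.99342 − 1)/34 = 0.05863
r = −ln(0.05863)/11 = 2.83651/11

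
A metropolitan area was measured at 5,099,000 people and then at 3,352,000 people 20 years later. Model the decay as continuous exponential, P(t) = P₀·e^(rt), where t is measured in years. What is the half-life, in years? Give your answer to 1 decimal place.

r = ln(3352000/5099000) / 20 = ln(0.65738) / 20 ≈ -0.020974 per year
half-life = ln 2 / |r| = 0.69315 / 0.020974

half-life ≈ 33.0 years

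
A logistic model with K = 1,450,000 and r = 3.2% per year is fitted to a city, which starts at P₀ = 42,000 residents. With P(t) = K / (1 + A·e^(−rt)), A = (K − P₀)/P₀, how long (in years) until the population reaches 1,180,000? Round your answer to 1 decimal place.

A = (1450000 − 42000)/42000 = 33.52381
1180000 = 1450000/(1 + 33.52381·e^(−0.032t)) → 1 + 33.52381·e^(−0.032t) = 1.22881
e^(−0.032t) = 0.006825 → t = ln(146.51146)/0.032 = 4.9871/0.032

t ≈ 155.8 years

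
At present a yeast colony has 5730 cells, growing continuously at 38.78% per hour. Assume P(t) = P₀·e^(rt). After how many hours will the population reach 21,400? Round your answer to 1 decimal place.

21400 = 5730 · e^(0.3878·t)
t = ln(21400/5730) / 0.3878 = ln(3.73473) / 0.3878 = 1.31768 / 0.3878

t ≈ 3.4 hours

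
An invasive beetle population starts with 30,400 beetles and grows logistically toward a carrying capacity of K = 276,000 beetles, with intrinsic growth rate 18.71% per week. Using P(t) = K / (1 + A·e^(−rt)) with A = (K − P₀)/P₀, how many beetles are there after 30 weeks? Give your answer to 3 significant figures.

A = (276000 − 30400)/30400 = 8.07895
P(30) = 276000 / (1 + 8.07895·e^(−0.1871·30)) = 276000 / (1 + 8.07895·0.00365)
= 276000 / 1.02949 ≈ 268094.17

≈ 268,000 beetles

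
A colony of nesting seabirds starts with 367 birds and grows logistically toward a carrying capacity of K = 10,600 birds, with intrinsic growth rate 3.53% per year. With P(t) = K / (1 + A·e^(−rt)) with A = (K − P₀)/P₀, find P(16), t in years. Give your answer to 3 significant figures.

A = (10600 − 367)/367 = 27.88283
P(16) = 10600 / (1 + 27.88283·e^(−0.0353·16)) = 10600 / (1 + 27.88283·0.568474)
= 10600 / 16.85066 ≈ 629.06

≈ 629 birds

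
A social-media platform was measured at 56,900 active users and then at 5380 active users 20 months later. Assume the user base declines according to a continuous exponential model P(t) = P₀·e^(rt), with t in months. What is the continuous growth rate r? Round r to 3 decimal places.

5380 = 56900 · e^(r·20)
e^(20r) = 5380/56900 = 0.09455
r = ln(0.09455) / 20 = -2.35861 / 20

r ≈ -0.118 per month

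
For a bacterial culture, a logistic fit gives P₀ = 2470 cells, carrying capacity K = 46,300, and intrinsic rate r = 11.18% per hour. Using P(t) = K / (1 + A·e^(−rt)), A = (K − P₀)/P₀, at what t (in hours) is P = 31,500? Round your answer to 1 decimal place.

t ≈ 32.5 hours

A = (46300 − 2470)/2470 = 17.74494
31500 = 46300/(1 + 17.74494·e^(−0.1118t)) → 1 + 17.74494·e^(−0.1118t) = 1.46984
e^(−0.1118t) = 0.026477 → t = ln(37.76795)/0.1118 = 3.63146/0.1118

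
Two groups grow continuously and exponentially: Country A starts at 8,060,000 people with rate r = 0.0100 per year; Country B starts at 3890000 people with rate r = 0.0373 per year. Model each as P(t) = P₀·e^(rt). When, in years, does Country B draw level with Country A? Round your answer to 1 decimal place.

8060000·e^(0.01t) = 3890000·e^(0.0373t)
8060000/3890000 = e^((0.0373 − 0.01)t) → ln(2.07198) = 0.0273·t
t = 0.7285 / 0.0273

t ≈ 26.7 years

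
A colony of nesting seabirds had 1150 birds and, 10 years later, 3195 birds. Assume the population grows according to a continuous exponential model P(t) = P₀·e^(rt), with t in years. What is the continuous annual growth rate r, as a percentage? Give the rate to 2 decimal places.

3195 = 1150 · e^(r·10)
e^(10r) = 3195/1150 = 2.77826
r = ln(2.77826) / 10 = 1.02183 / 10

r ≈ 10.22% per year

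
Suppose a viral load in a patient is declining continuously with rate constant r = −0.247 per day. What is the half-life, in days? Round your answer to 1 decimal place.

half-life ≈ 2.8 days

half-life = ln(2) / |r| = 0.69315 / 0.247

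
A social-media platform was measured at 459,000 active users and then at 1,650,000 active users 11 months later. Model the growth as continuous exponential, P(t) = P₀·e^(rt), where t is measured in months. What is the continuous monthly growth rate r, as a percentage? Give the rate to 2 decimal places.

r ≈ 11.63% per month

1650000 = 459000 · e^(r·11)
e^(11r) = 1650000/459000 = 3.59477
r = ln(3.59477) / 11 = 1.27948 / 11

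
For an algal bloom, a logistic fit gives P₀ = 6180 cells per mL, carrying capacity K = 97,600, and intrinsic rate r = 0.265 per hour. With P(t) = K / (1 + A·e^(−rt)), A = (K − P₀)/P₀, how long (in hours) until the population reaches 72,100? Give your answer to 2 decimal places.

A = (97600 − 6180)/6180 = 14.79288
72100 = 97600/(1 + 14.79288·e^(−0.265t)) → 1 + 14.79288·e^(−0.265t) = 1.35368
e^(−0.265t) = 0.023908 → t = ln(41.82614)/0.265 = 3.73352/0.265

t ≈ 14.09 hours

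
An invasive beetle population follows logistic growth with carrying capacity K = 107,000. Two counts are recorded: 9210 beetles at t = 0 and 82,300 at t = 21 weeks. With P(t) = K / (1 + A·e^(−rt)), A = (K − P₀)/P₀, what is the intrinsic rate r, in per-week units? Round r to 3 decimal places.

r ≈ 0.170 per week

A = (107000 − 9210)/9210 = 10.61781
82300 = 107000/(1 + 10.61781·e^(−r·21)) → e^(−21r) = (1.30012 − 1)/10.61781 = 0.028266
r = −ln(0.028266)/21 = 3.5661/21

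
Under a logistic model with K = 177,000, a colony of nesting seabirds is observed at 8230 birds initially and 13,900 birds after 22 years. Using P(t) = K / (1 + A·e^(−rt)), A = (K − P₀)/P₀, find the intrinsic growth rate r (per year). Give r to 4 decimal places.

r ≈ 0.0254 per year

A = (177000 − 8230)/8230 = 20.50668
13900 = 177000/(1 + 20.50668·e^(−r·22)) → e^(−22r) = (12.73381 − 1)/20.50668 = 0.572195
r = −ln(0.572195)/22 = 0.55828/22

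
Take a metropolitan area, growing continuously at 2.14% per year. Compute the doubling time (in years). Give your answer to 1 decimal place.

doubling time ≈ 32.4 years

doubling time = ln(2) / |r| = 0.69315 / 0.0214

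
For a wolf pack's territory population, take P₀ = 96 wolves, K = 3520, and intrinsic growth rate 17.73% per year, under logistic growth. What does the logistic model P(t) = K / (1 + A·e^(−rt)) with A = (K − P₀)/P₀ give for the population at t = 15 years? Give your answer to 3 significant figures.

≈ 1,010 wolves

A = (3520 − 96)/96 = 35.66667
P(15) = 3520 / (1 + 35.66667·e^(−0.1773·15)) = 3520 / (1 + 35.66667·0.069983)
= 3520 / 3.49607 ≈ 1006.85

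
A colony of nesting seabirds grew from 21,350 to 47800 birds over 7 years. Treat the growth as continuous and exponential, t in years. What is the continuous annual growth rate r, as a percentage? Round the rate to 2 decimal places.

r ≈ 11.51% per year

47800 = 21350 · e^(r·7)
e^(7r) = 47800/21350 = 2.23888
r = ln(2.23888) / 7 = 0.80597 / 7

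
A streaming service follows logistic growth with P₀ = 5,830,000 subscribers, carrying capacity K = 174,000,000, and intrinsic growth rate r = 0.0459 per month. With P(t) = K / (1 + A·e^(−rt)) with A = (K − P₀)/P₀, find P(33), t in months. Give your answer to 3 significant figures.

≈ 23,700,000 subscribers

A = (174000000 − 5830000)/5830000 = 28.84563
P(33) = 174000000 / (1 + 28.84563·e^(−0.0459·33)) = 174000000 / (1 + 28.84563·0.219874)
= 174000000 / 7.34241 ≈ 23697950.36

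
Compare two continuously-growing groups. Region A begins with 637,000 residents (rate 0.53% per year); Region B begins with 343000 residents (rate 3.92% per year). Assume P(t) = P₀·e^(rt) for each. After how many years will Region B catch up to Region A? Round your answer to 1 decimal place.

t ≈ 18.3 years

637000·e^(0.0053t) = 343000·e^(0.0392t)
637000/343000 = e^((0.0392 − 0.0053)t) → ln(1.85714) = 0.0339·t
t = 0.61904 / 0.0339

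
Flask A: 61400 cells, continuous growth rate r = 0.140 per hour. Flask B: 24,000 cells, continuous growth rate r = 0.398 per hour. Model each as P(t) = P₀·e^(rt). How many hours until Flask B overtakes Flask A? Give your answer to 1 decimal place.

t ≈ 3.6 hours

61400·e^(0.14t) = 24000·e^(0.398t)
61400/24000 = e^((0.398 − 0.14)t) → ln(2.55833) = 0.258·t
t = 0.93936 / 0.258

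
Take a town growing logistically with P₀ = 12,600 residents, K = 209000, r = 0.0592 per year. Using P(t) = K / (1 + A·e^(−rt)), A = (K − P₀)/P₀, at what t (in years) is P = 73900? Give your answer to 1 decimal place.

A = (209000 − 12600)/12600 = 15.5873
73900 = 209000/(1 + 15.5873·e^(−0.0592t)) → 1 + 15.5873·e^(−0.0592t) = 2.82815
e^(−0.0592t) = 0.117284 → t = ln(8.52629)/0.0592 = 2.14315/0.0592

t ≈ 36.2 years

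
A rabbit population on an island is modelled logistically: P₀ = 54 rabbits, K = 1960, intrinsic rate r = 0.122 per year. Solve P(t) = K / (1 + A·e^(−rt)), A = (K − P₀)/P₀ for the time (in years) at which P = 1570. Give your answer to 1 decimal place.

A = (1960 − 54)/54 = 35.2963
1570 = 1960/(1 + 35.2963·e^(−0.122t)) → 1 + 35.2963·e^(−0.122t) = 1.24841
e^(−0.122t) = 0.007038 → t = ln(142.09022)/0.122 = 4.95646/0.122

t ≈ 40.6 years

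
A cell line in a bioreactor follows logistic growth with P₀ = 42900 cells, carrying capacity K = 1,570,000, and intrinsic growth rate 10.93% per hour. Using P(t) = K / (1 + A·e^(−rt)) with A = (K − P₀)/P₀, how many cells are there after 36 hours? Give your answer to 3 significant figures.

≈ 926,000 cells

A = (1570000 − 42900)/42900 = 35.59674
P(36) = 1570000 / (1 + 35.59674·e^(−0.1093·36)) = 1570000 / (1 + 35.59674·0.01955)
= 1570000 / 1.6959 ≈ 925760.89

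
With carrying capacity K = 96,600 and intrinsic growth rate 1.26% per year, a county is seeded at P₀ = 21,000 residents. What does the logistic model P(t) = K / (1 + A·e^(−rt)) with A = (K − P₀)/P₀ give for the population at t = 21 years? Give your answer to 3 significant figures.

≈ 25,700 residents

A = (96600 − 21000)/21000 = 3.6
P(21) = 96600 / (1 + 3.6·e^(−0.0126·21)) = 96600 / (1 + 3.6·0.767513)
= 96600 / 3.76305 ≈ 25670.69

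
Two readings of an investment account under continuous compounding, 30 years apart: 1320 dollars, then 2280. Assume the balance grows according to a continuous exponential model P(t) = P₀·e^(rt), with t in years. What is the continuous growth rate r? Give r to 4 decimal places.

r ≈ 0.0182 per year

2280 = 1320 · e^(r·30)
e^(30r) = 2280/1320 = 1.72727
r = ln(1.72727) / 30 = 0.54654 / 30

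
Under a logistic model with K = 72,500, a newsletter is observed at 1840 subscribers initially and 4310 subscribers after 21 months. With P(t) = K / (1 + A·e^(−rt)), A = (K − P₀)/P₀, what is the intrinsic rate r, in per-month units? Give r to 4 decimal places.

r ≈ 0.0422 per month

A = (72500 − 1840)/1840 = 38.40217
4310 = 72500/(1 + 38.40217·e^(−r·21)) → e^(−21r) = (16.82135 − 1)/38.40217 = 0.411991
r = −ln(0.411991)/21 = 0.88675/21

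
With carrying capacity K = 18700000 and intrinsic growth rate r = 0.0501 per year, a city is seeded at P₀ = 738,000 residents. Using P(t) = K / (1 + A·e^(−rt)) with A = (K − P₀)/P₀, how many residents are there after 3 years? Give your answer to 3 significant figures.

≈ 852,000 residents

A = (18700000 − 738000)/738000 = 24.33875
P(3) = 18700000 / (1 + 24.33875·e^(−0.0501·3)) = 18700000 / (1 + 24.33875·0.86045)
= 18700000 / 21.94228 ≈ 852236.13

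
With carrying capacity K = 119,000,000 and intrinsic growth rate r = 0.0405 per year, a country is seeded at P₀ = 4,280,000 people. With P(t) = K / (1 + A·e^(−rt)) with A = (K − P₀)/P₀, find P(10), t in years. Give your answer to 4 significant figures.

≈ 6,304,000 people

A = (119000000 − 4280000)/4280000 = 26.80374
P(10) = 119000000 / (1 + 26.80374·e^(−0.0405·10)) = 119000000 / (1 + 26.80374·0.666977)
= 119000000 / 18.87747 ≈ 6303810.2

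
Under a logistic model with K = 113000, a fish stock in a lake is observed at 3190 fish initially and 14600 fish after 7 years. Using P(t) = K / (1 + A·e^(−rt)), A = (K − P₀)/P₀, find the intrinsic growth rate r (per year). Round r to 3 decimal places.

A = (113000 − 3190)/3190 = 34.4232
14600 = 113000/(1 + 34.4232·e^(−r·7)) → e^(−7r) = (7.73973 − 1)/34.4232 = 0.19579
r = −ln(0.19579)/7 = 1.63071/7

r ≈ 0.233 per year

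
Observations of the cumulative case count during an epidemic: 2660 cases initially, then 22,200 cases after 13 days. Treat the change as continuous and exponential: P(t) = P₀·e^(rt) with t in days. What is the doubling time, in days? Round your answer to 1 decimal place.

doubling time ≈ 4.2 days

r = ln(22200/2660) / 13 = ln(8.34586) / 13 ≈ 0.163213 per day
doubling time = ln 2 / |r| = 0.69315 / 0.163213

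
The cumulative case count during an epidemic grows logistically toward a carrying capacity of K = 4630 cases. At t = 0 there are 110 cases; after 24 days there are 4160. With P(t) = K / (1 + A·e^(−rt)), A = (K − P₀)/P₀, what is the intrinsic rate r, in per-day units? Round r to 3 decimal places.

A = (4630 − 110)/110 = 41.09091
4160 = 4630/(1 + 41.09091·e^(−r·24)) → e^(−24r) = (1.11298 − 1)/41.09091 = 0.00275
r = −ln(0.00275)/24 = 5.89632/24

r ≈ 0.246 per day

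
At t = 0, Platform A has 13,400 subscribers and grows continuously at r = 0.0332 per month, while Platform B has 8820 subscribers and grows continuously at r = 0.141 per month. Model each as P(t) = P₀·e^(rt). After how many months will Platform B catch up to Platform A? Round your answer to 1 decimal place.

13400·e^(0.0332t) = 8820·e^(0.141t)
13400/8820 = e^((0.141 − 0.0332)t) → ln(1.51927) = 0.1078·t
t = 0.41823 / 0.1078

t ≈ 3.9 months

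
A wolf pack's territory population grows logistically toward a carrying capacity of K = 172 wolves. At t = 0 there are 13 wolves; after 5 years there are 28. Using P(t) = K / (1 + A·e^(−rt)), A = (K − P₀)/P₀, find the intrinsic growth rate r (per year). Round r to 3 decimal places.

A = (172 − 13)/13 = 12.23077
28 = 172/(1 + 12.23077·e^(−r·5)) → e^(−5r) = (6.14286 − 1)/12.23077 = 0.420485
r = −ln(0.420485)/5 = 0.86635/5

r ≈ 0.173 per year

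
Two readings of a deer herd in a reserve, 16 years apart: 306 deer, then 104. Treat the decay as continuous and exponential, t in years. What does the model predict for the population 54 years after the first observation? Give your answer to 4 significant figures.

r = ln(104/306) / 16 ≈ -0.06745 per year
P(54) = 306 · e^(-0.06745·54) = 306 · 0.02619 ≈ 8.01

≈ 8.015 deer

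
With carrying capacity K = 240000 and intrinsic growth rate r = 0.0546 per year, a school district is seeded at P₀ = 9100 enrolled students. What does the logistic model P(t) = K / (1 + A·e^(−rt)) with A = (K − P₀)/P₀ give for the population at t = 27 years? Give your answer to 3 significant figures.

A = (240000 − 9100)/9100 = 25.37363
P(27) = 240000 / (1 + 25.37363·e^(−0.0546·27)) = 240000 / (1 + 25.37363·0.228962)
= 240000 / 6.80959 ≈ 35244.4

≈ 35,200 enrolled students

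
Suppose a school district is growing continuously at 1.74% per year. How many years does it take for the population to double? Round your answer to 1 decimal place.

doubling time = ln(2) / |r| = 0.69315 / 0.0174

doubling time ≈ 39.8 years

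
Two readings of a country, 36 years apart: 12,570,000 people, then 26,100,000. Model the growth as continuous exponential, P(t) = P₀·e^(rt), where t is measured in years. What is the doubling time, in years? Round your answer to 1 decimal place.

r = ln(26100000/12570000) / 36 = ln(2.07637) / 36 ≈ 0.020295 per year
doubling time = ln 2 / |r| = 0.69315 / 0.020295

doubling time ≈ 34.2 years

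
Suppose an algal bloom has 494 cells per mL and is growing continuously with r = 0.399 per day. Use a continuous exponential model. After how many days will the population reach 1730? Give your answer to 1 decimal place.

t ≈ 3.1 days

1730 = 494 · e^(0.399·t)
t = ln(1730/494) / 0.399 = ln(3.50202) / 0.399 = 1.25334 / 0.399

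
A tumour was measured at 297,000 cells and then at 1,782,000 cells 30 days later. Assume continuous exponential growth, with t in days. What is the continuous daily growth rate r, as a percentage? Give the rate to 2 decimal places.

r ≈ 5.97% per day

1782000 = 297000 · e^(r·30)
e^(30r) = 1782000/297000 = 6
r = ln(6) / 30 = 1.79176 / 30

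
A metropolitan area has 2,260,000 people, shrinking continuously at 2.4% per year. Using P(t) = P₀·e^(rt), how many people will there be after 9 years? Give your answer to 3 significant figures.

≈ 1,820,000 people

P(9) = 2260000 · e^(-0.024·9) = 2260000 · e^(-0.216)
= 2260000 · 0.80574 ≈ 1820961.78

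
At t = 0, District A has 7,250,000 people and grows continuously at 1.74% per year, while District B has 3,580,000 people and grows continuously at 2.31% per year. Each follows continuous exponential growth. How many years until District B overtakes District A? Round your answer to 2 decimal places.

7250000·e^(0.0174t) = 3580000·e^(0.0231t)
7250000/3580000 = e^((0.0231 − 0.0174)t) → ln(2.02514) = 0.0057·t
t = 0.70564 / 0.0057

t ≈ 123.80 years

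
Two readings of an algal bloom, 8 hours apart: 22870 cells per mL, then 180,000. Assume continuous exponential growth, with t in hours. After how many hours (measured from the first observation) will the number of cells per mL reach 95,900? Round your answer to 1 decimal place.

t ≈ 5.6 hours

r = ln(180000/22870) / 8 ≈ 0.257891 per hour
t = ln(95900/22870) / r = 1.43348 / 0.257891 ≈ 5.558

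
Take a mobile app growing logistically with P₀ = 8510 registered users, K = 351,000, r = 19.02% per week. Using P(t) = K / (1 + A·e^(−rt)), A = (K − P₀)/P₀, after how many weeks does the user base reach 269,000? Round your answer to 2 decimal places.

A = (351000 − 8510)/8510 = 40.24559
269000 = 351000/(1 + 40.24559·e^(−0.1902t)) → 1 + 40.24559·e^(−0.1902t) = 1.30483
e^(−0.1902t) = 0.007574 → t = ln(132.02518)/0.1902 = 4.88299/0.1902

t ≈ 25.67 weeks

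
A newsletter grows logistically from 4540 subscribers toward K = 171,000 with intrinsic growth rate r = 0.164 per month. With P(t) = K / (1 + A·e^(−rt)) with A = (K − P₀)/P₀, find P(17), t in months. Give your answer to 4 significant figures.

≈ 52,510 subscribers

A = (171000 − 4540)/4540 = 36.6652
P(17) = 171000 / (1 + 36.6652·e^(−0.164·17)) = 171000 / (1 + 36.6652·0.061544)
= 171000 / 3.25653 ≈ 52509.89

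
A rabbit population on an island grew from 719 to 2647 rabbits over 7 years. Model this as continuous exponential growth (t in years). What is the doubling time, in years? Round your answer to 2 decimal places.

doubling time ≈ 3.72 years

r = ln(2647/719) / 7 = ln(3.6815) / 7 ≈ 0.186189 per year
doubling time = ln 2 / |r| = 0.69315 / 0.186189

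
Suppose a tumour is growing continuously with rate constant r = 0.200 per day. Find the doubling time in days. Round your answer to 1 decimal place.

doubling time ≈ 3.5 days

doubling time = ln(2) / |r| = 0.69315 / 0.2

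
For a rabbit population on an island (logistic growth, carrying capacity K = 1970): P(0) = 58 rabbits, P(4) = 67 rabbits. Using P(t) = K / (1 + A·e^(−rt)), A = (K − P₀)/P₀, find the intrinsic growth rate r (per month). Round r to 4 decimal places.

A = (1970 − 58)/58 = 32.96552
67 = 1970/(1 + 32.96552·e^(−r·4)) → e^(−4r) = (29.40299 − 1)/32.96552 = 0.861597
r = −ln(0.861597)/4 = 0.14897/4

r ≈ 0.0372 per month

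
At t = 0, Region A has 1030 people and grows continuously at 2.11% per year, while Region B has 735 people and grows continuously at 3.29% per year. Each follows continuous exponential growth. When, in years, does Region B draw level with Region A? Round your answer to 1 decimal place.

1030·e^(0.0211t) = 735·e^(0.0329t)
1030/735 = e^((0.0329 − 0.0211)t) → ln(1.40136) = 0.0118·t
t = 0.33744 / 0.0118

t ≈ 28.6 years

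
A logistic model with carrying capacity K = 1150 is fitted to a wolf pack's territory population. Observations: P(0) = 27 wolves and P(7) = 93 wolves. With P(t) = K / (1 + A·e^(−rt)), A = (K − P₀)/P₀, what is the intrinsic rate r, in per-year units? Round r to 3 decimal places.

r ≈ 0.185 per year

A = (1150 − 27)/27 = 41.59259
93 = 1150/(1 + 41.59259·e^(−r·7)) → e^(−7r) = (12.36559 − 1)/41.59259 = 0.27326
r = −ln(0.27326)/7 = 1.29733/7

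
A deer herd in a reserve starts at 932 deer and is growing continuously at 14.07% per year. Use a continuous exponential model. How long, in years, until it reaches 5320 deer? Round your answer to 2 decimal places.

t ≈ 12.38 years

5320 = 932 · e^(0.1407·t)
t = ln(5320/932) / 0.1407 = ln(5.70815) / 0.1407 = 1.7419 / 0.1407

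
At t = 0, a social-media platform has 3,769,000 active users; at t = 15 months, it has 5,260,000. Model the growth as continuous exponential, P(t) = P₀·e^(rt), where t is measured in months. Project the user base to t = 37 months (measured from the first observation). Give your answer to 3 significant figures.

≈ 8,580,000 active users

r = ln(5260000/3769000) / 15 ≈ 0.022221 per month
P(37) = 3769000 · e^(0.022221·37) = 3769000 · 2.27548 ≈ 8576297.43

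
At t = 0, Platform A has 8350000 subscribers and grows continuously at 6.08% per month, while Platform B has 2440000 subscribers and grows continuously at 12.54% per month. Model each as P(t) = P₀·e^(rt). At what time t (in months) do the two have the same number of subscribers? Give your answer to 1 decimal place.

8350000·e^(0.0608t) = 2440000·e^(0.1254t)
8350000/2440000 = e^((0.1254 − 0.0608)t) → ln(3.42213) = 0.0646·t
t = 1.23026 / 0.0646

t ≈ 19.0 months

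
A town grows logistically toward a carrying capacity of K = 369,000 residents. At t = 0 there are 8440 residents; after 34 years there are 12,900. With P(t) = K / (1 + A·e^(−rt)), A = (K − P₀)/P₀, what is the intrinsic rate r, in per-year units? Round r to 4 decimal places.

A = (369000 − 8440)/8440 = 42.72038
12900 = 369000/(1 + 42.72038·e^(−r·34)) → e^(−34r) = (28.60465 − 1)/42.72038 = 0.646171
r = −ln(0.646171)/34 = 0.43669/34

r ≈ 0.0128 per year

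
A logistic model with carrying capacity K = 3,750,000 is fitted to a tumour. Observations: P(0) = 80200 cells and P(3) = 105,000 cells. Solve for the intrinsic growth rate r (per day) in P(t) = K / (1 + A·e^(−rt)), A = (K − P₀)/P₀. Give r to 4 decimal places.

r ≈ 0.0921 per day

A = (3750000 − 80200)/80200 = 45.7581
105000 = 3750000/(1 + 45.7581·e^(−r·3)) → e^(−3r) = (35.71429 − 1)/45.7581 = 0.758648
r = −ln(0.758648)/3 = 0.27622/3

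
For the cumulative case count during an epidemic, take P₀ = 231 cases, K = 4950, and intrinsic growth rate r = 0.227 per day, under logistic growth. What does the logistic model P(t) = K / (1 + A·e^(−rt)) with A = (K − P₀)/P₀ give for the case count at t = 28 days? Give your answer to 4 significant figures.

A = (4950 − 231)/231 = 20.42857
P(28) = 4950 / (1 + 20.42857·e^(−0.227·28)) = 4950 / (1 + 20.42857·0.001736)
= 4950 / 1.03547 ≈ 4780.44

≈ 4,780 cases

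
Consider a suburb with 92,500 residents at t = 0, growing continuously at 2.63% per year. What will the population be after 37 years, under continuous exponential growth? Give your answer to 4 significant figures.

P(37) = 92500 · e^(0.0263·37) = 92500 · e^(0.9731)
= 92500 · 2.64613 ≈ 244767.47

≈ 244,800 residents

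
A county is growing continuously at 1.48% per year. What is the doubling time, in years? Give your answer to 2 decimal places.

doubling time ≈ 46.83 years

doubling time = ln(2) / |r| = 0.69315 / 0.0148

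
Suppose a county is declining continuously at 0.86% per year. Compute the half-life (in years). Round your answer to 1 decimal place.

half-life ≈ 80.6 years

half-life = ln(2) / |r| = 0.69315 / 0.0086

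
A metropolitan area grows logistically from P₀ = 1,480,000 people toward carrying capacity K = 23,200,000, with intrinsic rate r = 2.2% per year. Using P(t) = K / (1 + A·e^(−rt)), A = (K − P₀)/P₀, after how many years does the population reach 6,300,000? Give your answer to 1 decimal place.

t ≈ 77.2 years

A = (23200000 − 1480000)/1480000 = 14.67568
6300000 = 23200000/(1 + 14.67568·e^(−0.022t)) → 1 + 14.67568·e^(−0.022t) = 3.68254
e^(−0.022t) = 0.182788 → t = ln(5.47081)/0.022 = 1.69943/0.022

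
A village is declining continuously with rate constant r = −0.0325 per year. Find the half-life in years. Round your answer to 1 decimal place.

half-life = ln(2) / |r| = 0.69315 / 0.0325

half-life ≈ 21.3 years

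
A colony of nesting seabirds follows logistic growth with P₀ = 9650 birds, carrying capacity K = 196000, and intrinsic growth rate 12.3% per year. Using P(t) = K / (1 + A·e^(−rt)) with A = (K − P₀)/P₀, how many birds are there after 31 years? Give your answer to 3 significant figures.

A = (196000 − 9650)/9650 = 19.31088
P(31) = 196000 / (1 + 19.31088·e^(−0.123·31)) = 196000 / (1 + 19.31088·0.022082)
= 196000 / 1.42642 ≈ 137406.97

≈ 137,000 birds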